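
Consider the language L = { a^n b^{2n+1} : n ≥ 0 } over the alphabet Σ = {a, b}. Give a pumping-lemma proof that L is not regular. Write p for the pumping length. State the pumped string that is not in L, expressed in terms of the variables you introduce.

a^{p+k} b^{2p+1}

Assume L is regular; let p be its pumping constant.
Take w = a^p b^{2p+1}. Then w ∈ L and |w| = 3p+1 ≥ p.
The pumping lemma gives a decomposition w = xyz where |xy| ≤ p and y is nonempty.
The first p characters of w are a's, so xy (and hence y) consists only of a's. Write y = a^k, 1 ≤ k ≤ p.
Pump with i = 2: xy^2z = a^{p+k} b^{2p+1}. For this to lie in L we would need 2p+1 = 2(p+k)+1, which forces k = 0. But k ≥ 1, so xy^2z ∉ L.
This contradicts the pumping lemma, so L is not regular.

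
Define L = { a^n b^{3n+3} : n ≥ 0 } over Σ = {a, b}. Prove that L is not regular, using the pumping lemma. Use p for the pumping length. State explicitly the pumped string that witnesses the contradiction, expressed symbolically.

Assume L is regular. Let p be the pumping length given by the pumping lemma.
Take w = a^p b^{3p+3}. Then w ∈ L and |w| = 4p+3 ≥ p.
By the pumping lemma, w = xyz with |xy| ≤ p and |y| ≥ 1.
Because |xy| ≤ p and w begins with p copies of a, we have y = a^k with 1 ≤ k ≤ p.
Pump with i = 2: xy^2z = a^{p+k} b^{3p+3}. For this to lie in L we would need 3p+3 = 3(p+k)+3, which forces k = 0. But k ≥ 1, so xy^2z ∉ L.
This is a contradiction; hence L is not regular.

a^{p+k} b^{3p+3}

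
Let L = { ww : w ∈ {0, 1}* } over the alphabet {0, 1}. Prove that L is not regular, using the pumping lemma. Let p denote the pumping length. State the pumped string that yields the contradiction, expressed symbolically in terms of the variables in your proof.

Toward a contradiction, assume L is regular with pumping length p.
Take w = 0^p 1^p 0^p 1^p = uu where u = 0^p1^p; then w ∈ L and |w| = 4p ≥ p.
By the pumping lemma, w = xyz with |xy| ≤ p and |y| ≥ 1.
The first p characters of w are 0's, so xy (and hence y) consists only of 0's. Write y = 0^k, 1 ≤ k ≤ p.
Pump with i = 2: xy^2z = 0^{p+k} 1^p 0^p 1^p, of length 4p+k. Suppose this equals vv. The string starts with 0 and ends with 1, so v does too; thus the boundary between the two copies of v is a 1→0 transition. There is exactly one such transition, at position 2p+k, so |v| = 2p+k and |vv| = 4p+2k ≠ 4p+k since k ≥ 1. So xy^2z ∉ L.
Contradiction. Therefore L is not regular.

0^{p+k} 1^p 0^p 1^p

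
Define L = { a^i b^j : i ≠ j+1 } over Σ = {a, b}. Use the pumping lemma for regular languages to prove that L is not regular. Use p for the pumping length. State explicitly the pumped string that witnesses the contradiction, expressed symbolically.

a^{p+p!} b^{p+p!-1}

Toward a contradiction, assume L is regular with pumping length p.
Choose w = a^p b^{p+p!-1}. Since p ≠ (p+p!-1)+1 = p+p!, w ∈ L; and |w| ≥ p.
Write w = xyz as guaranteed by the lemma, with |xy| ≤ p and y is nonempty.
Because |xy| ≤ p and w begins with p copies of a, we have y = a^k with 1 ≤ k ≤ p.
Since 1 ≤ k ≤ p, k divides p!; set t = 1 + p!/k. Then xy^t z has p + (p!/k)·k = p + p! copies of a. Now the a-count is p+p! and (b-count)+1 = (p+p!-1)+1 = p+p!, so i ≠ j+1 fails. So xy^t z = a^{p+p!} b^{p+p!-1} ∉ L.
This is a contradiction; hence L is not regular.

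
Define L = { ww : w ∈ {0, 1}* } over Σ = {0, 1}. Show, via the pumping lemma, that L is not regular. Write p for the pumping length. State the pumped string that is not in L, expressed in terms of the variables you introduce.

Assume L is regular; let p be its pumping constant.
Take w = 0^p 1^p 0^p 1^p = uu where u = 0^p1^p; then w ∈ L and |w| = 4p ≥ p.
By the pumping lemma, w = xyz with |xy| ≤ p and |y| ≥ 1.
Since the first p symbols of w are all 0's and |xy| ≤ p, y lies entirely in the leading 0-block: y = 0^k for some k with 1 ≤ k ≤ p.
Pump with i = 2: xy^2z = 0^{p+k} 1^p 0^p 1^p, of length 4p+k. Suppose this equals vv. The string starts with 0 and ends with 1, so v does too; thus the boundary between the two copies of v is a 1→0 transition. There is exactly one such transition, at position 2p+k, so |v| = 2p+k and |vv| = 4p+2k ≠ 4p+k since k ≥ 1. So xy^2z ∉ L.
Contradiction. Therefore L is not regular.

0^{p+k} 1^p 0^p 1^p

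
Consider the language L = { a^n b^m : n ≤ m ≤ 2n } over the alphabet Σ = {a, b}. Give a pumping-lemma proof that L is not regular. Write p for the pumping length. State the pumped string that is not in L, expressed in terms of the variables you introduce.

a^{p+k} b^p

Assume L is regular; let p be its pumping constant.
Take w = a^p b^p ∈ L (since p ≤ p ≤ 2p), with |w| = 2p ≥ p.
The pumping lemma gives a decomposition w = xyz where |xy| ≤ p and |y| ≥ 1.
The first p characters of w are a's, so xy (and hence y) consists only of a's. Write y = a^k, 1 ≤ k ≤ p.
Pump with i = 2: xy^2z = a^{p+k} b^p. Now n = p+k > p = m, so the condition n ≤ m fails. Thus xy^2z ∉ L.
This contradicts the pumping lemma, so L is not regular.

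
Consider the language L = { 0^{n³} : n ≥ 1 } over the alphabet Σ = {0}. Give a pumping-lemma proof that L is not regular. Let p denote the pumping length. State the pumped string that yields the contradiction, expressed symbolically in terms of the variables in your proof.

Assume L is regular; let p be its pumping constant.
Take w = 0^{p³} ∈ L with |w| = p³ ≥ p.
The pumping lemma gives a decomposition w = xyz where |xy| ≤ p and |y| > 0.
Then y = 0^k for some k with 1 ≤ k ≤ p.
Pump with i = 2: xy^2z = 0^{p³+k}. Since 1 ≤ k ≤ p, p³ < p³+k ≤ p³+p < p³+3p²+3p+1 = (p+1)³, so p³+k is not a perfect cube. So xy^2z ∉ L.
This is a contradiction; hence L is not regular.

0^{p³+k}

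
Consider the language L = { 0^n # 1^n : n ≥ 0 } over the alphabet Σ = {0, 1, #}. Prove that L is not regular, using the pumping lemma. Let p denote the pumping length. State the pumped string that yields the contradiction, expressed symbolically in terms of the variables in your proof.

Suppose for contradiction that L is regular, and let p be the pumping length.
Take w = 0^p # 1^p ∈ L with |w| = 2p+1 ≥ p.
Write w = xyz as guaranteed by the lemma, with |xy| ≤ p and y is nonempty.
Because |xy| ≤ p and w begins with p copies of 0, we have y = 0^k with 1 ≤ k ≤ p.
Pump with i = 2: xy^2z = 0^{p+k} # 1^p, which would require p+k = p. But k ≥ 1, so xy^2z ∉ L.
This is a contradiction; hence L is not regular.

0^{p+k} # 1^p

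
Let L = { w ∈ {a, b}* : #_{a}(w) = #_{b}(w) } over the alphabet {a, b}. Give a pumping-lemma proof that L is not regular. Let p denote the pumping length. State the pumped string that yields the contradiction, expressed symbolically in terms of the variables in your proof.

Assume L is regular. Let p be the pumping length given by the pumping lemma.
Choose w = a^p b^p ∈ L with |w| = 2p ≥ p.
Write w = xyz as guaranteed by the lemma, with |xy| ≤ p and y is nonempty.
The first p characters of w are a's, so xy (and hence y) consists only of a's. Write y = a^k, 1 ≤ k ≤ p.
Pump with i = 2: xy^2z = a^{p+k} b^p has p+k occurrences of a but only p of b. Since k ≥ 1 the counts differ, so xy^2z ∉ L.
This is a contradiction; hence L is not regular.

a^{p+k} b^p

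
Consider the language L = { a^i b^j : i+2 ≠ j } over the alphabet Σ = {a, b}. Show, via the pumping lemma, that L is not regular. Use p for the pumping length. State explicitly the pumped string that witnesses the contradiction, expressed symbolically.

a^{p+p!} b^{p+p!+2}

Assume L is regular; let p be its pumping constant.
Choose w = a^p b^{p+p!+2}. Since p ≠ (p+p!+2)-2 = p+p!, w ∈ L; and |w| ≥ p.
Write w = xyz as guaranteed by the lemma, with |xy| ≤ p and |y| > 0.
The first p characters of w are a's, so xy (and hence y) consists only of a's. Write y = a^k, 1 ≤ k ≤ p.
Since 1 ≤ k ≤ p, k divides p!; set t = 1 + p!/k. Then xy^t z has p + (p!/k)·k = p + p! copies of a. Now the a-count is p+p! and (b-count)-2 = (p+p!+2)-2 = p+p!, so i+2 ≠ j fails. So xy^t z = a^{p+p!} b^{p+p!+2} ∉ L.
This contradicts the pumping lemma, so L is not regular.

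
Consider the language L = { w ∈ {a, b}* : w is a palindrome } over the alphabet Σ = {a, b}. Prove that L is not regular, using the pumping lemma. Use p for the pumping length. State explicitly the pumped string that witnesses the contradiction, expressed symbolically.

Toward a contradiction, assume L is regular with pumping length p.
Take w = a^p b a^p, a palindrome of length 2p+1 ≥ p.
Write w = xyz as guaranteed by the lemma, with |xy| ≤ p and y is nonempty.
Since the first p symbols of w are all a's and |xy| ≤ p, y lies entirely in the leading a-block: y = a^k for some k with 1 ≤ k ≤ p.
Pump with i = 2: xy^2z = a^{p+k} b a^p. Its reverse is a^p b a^{p+k}, which differs from xy^2z since k ≥ 1. So xy^2z is not a palindrome and xy^2z ∉ L.
Contradiction. Therefore L is not regular.

a^{p+k} b a^p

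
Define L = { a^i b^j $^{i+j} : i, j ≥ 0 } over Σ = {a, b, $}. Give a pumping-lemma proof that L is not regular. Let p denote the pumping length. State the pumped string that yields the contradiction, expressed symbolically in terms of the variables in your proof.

a^{p+k} b^p $^{2p}

Assume L is regular; let p be its pumping constant.
Take w = a^p b^p $^{2p} ∈ L (with i=j=p, i+j=2p), |w| = 4p ≥ p.
Write w = xyz as guaranteed by the lemma, with |xy| ≤ p and |y| ≥ 1.
Since the first p symbols of w are all a's and |xy| ≤ p, y lies entirely in the leading a-block: y = a^k for some k with 1 ≤ k ≤ p.
Consider xy^2z = a^{p+k} b^p $^{2p}. Now the a- and b-counts sum to 2p+k, but the $-count is 2p ≠ 2p+k. So xy^2z ∉ L.
This contradicts the pumping lemma, so L is not regular.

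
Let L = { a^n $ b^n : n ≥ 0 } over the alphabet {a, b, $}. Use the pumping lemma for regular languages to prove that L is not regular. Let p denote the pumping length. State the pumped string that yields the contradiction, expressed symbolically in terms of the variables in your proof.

Toward a contradiction, assume L is regular with pumping length p.
Take w = a^p $ b^p ∈ L with |w| = 2p+1 ≥ p.
Write w = xyz as guaranteed by the lemma, with |xy| ≤ p and |y| ≥ 1.
Because |xy| ≤ p and w begins with p copies of a, we have y = a^k with 1 ≤ k ≤ p.
Pump with i = 2: xy^2z = a^{p+k} $ b^p, which would require p+k = p. But k ≥ 1, so xy^2z ∉ L.
This contradicts the pumping lemma, so L is not regular.

a^{p+k} $ b^p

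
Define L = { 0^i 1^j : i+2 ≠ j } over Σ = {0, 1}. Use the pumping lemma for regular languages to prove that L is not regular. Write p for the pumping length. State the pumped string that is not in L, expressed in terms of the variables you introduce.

Suppose for contradiction that L is regular, and let p be the pumping length.
Choose w = 0^p 1^{p+p!+2}. Since p ≠ (p+p!+2)-2 = p+p!, w ∈ L; and |w| ≥ p.
Write w = xyz as guaranteed by the lemma, with |xy| ≤ p and y is nonempty.
Because |xy| ≤ p and w begins with p copies of 0, we have y = 0^k with 1 ≤ k ≤ p.
Since 1 ≤ k ≤ p, k divides p!; set t = 1 + p!/k. Then xy^t z has p + (p!/k)·k = p + p! copies of 0. Now the 0-count is p+p! and (1-count)-2 = (p+p!+2)-2 = p+p!, so i+2 ≠ j fails. So xy^t z = 0^{p+p!} 1^{p+p!+2} ∉ L.
Contradiction. Therefore L is not regular.

0^{p+p!} 1^{p+p!+2}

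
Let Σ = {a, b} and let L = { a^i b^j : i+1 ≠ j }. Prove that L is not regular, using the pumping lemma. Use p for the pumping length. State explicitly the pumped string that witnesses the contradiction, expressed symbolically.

a^{p+p!} b^{p+p!+1}

Suppose for contradiction that L is regular, and let p be the pumping length.
Choose w = a^p b^{p+p!+1}. Since p ≠ (p+p!+1)-1 = p+p!, w ∈ L; and |w| ≥ p.
The pumping lemma gives a decomposition w = xyz where |xy| ≤ p and y is nonempty.
The first p characters of w are a's, so xy (and hence y) consists only of a's. Write y = a^k, 1 ≤ k ≤ p.
Since 1 ≤ k ≤ p, k divides p!; set t = 1 + p!/k. Then xy^t z has p + (p!/k)·k = p + p! copies of a. Now the a-count is p+p! and (b-count)-1 = (p+p!+1)-1 = p+p!, so i+1 ≠ j fails. So xy^t z = a^{p+p!} b^{p+p!+1} ∉ L.
This is a contradiction; hence L is not regular.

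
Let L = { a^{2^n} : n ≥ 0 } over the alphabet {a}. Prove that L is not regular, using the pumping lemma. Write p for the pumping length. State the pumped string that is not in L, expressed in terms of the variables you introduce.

Assume L is regular; let p be its pumping constant.
Take w = a^{2^p} ∈ L with |w| = 2^p ≥ p.
Write w = xyz as guaranteed by the lemma, with |xy| ≤ p and |y| ≥ 1.
Then y = a^k for some k with 1 ≤ k ≤ p.
Pump with i = 2: xy^2z = a^{2^p+k}. Since 1 ≤ k ≤ p < 2^p, we have 2^p < 2^p+k < 2^{p+1}, so 2^p+k is not a power of 2. So xy^2z ∉ L.
This is a contradiction; hence L is not regular.

a^{2^p+k}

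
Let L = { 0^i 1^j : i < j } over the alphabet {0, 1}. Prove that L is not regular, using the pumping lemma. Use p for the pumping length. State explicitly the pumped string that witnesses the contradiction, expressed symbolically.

Assume L is regular. Let p be the pumping length given by the pumping lemma.
Choose w = 0^p 1^{p+1} ∈ L, with |w| = 2p+1 ≥ p.
Write w = xyz as guaranteed by the lemma, with |xy| ≤ p and y is nonempty.
The first p characters of w are 0's, so xy (and hence y) consists only of 0's. Write y = 0^k, 1 ≤ k ≤ p.
Consider xy^2z = 0^{p+k} 1^{p+1}. Since k ≥ 1, the 0-count p+k is at least p+1, so i < j fails; thus xy^2z ∉ L.
This contradicts the pumping lemma, so L is not regular.

0^{p+k} 1^{p+1}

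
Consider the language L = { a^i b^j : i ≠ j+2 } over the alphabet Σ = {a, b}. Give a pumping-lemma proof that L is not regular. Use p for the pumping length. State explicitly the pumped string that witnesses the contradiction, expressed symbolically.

Suppose for contradiction that L is regular, and let p be the pumping length.
Choose w = a^p b^{p+p!-2}. Since p ≠ (p+p!-2)+2 = p+p!, w ∈ L; and |w| ≥ p.
By the pumping lemma, w = xyz with |xy| ≤ p and |y| ≥ 1.
Because |xy| ≤ p and w begins with p copies of a, we have y = a^k with 1 ≤ k ≤ p.
Since 1 ≤ k ≤ p, k divides p!; set t = 1 + p!/k. Then xy^t z has p + (p!/k)·k = p + p! copies of a. Now the a-count is p+p! and (b-count)+2 = (p+p!-2)+2 = p+p!, so i ≠ j+2 fails. So xy^t z = a^{p+p!} b^{p+p!-2} ∉ L.
This is a contradiction; hence L is not regular.

a^{p+p!} b^{p+p!-2}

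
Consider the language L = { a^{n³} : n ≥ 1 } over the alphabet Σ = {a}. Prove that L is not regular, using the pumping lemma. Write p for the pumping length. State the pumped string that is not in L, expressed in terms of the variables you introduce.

a^{p³+k}

Assume L is regular. Let p be the pumping length given by the pumping lemma.
Take w = a^{p³} ∈ L with |w| = p³ ≥ p.
Write w = xyz as guaranteed by the lemma, with |xy| ≤ p and y is nonempty.
Then y = a^k for some k with 1 ≤ k ≤ p.
Pump with i = 2: xy^2z = a^{p³+k}. Since 1 ≤ k ≤ p, p³ < p³+k ≤ p³+p < p³+3p²+3p+1 = (p+1)³, so p³+k is not a perfect cube. So xy^2z ∉ L.
This is a contradiction; hence L is not regular.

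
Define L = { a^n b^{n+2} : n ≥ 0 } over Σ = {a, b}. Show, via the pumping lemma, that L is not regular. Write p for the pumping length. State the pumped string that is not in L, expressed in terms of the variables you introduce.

Assume L is regular. Let p be the pumping length given by the pumping lemma.
Let w = a^p b^{p+2} ∈ L; note |w| = 2p+2 ≥ p.
The pumping lemma gives a decomposition w = xyz where |xy| ≤ p and |y| ≥ 1.
Because |xy| ≤ p and w begins with p copies of a, we have y = a^k with 1 ≤ k ≤ p.
Pump with i = 2: xy^2z = a^{p+k} b^{p+2}. For this to lie in L we would need p+2 = (p+k)+2, which forces k = 0. But k ≥ 1, so xy^2z ∉ L.
This is a contradiction; hence L is not regular.

a^{p+k} b^{p+2}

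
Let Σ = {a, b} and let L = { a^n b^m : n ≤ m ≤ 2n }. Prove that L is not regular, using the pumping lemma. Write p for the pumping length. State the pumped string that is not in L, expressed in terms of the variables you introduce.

a^{p+k} b^p

Assume L is regular; let p be its pumping constant.
Take w = a^p b^p ∈ L (since p ≤ p ≤ 2p), with |w| = 2p ≥ p.
Write w = xyz as guaranteed by the lemma, with |xy| ≤ p and y is nonempty.
The first p characters of w are a's, so xy (and hence y) consists only of a's. Write y = a^k, 1 ≤ k ≤ p.
Pump with i = 2: xy^2z = a^{p+k} b^p. Now n = p+k > p = m, so the condition n ≤ m fails. Thus xy^2z ∉ L.
Contradiction. Therefore L is not regular.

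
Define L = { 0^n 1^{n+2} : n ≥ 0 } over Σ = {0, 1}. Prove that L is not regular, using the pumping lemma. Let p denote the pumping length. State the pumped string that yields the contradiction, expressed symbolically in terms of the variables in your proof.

Assume L is regular; let p be its pumping constant.
Choose w = 0^p 1^{p+2}, which is in L with |w| = 2p+2 ≥ p.
The pumping lemma gives a decomposition w = xyz where |xy| ≤ p and |y| ≥ 1.
The first p characters of w are 0's, so xy (and hence y) consists only of 0's. Write y = 0^k, 1 ≤ k ≤ p.
Pump with i = 2: xy^2z = 0^{p+k} 1^{p+2}. For this to lie in L we would need p+2 = (p+k)+2, which forces k = 0. But k ≥ 1, so xy^2z ∉ L.
This contradicts the pumping lemma, so L is not regular.

0^{p+k} 1^{p+2}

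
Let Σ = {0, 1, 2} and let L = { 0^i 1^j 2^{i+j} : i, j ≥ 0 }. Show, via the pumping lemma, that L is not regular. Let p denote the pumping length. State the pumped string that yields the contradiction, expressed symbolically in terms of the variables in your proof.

0^{p+k} 1^p 2^{2p}

Toward a contradiction, assume L is regular with pumping length p.
Take w = 0^p 1^p 2^{2p} ∈ L (with i=j=p, i+j=2p), |w| = 4p ≥ p.
By the pumping lemma, w = xyz with |xy| ≤ p and |y| ≥ 1.
The first p characters of w are 0's, so xy (and hence y) consists only of 0's. Write y = 0^k, 1 ≤ k ≤ p.
Consider xy^2z = 0^{p+k} 1^p 2^{2p}. Now the 0- and 1-counts sum to 2p+k, but the 2-count is 2p ≠ 2p+k. So xy^2z ∉ L.
Contradiction. Therefore L is not regular.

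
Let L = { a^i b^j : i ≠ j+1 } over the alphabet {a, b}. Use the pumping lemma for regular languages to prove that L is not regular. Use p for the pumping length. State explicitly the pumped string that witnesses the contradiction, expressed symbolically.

Assume L is regular; let p be its pumping constant.
Choose w = a^p b^{p+p!-1}. Since p ≠ (p+p!-1)+1 = p+p!, w ∈ L; and |w| ≥ p.
By the pumping lemma, w = xyz with |xy| ≤ p and y is nonempty.
The first p characters of w are a's, so xy (and hence y) consists only of a's. Write y = a^k, 1 ≤ k ≤ p.
Since 1 ≤ k ≤ p, k divides p!; set t = 1 + p!/k. Then xy^t z has p + (p!/k)·k = p + p! copies of a. Now the a-count is p+p! and (b-count)+1 = (p+p!-1)+1 = p+p!, so i ≠ j+1 fails. So xy^t z = a^{p+p!} b^{p+p!-1} ∉ L.
This contradicts the pumping lemma, so L is not regular.

a^{p+p!} b^{p+p!-1}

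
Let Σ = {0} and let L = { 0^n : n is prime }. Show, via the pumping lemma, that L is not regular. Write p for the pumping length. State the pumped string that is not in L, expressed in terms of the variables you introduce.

0^{q(1+k)}

Toward a contradiction, assume L is regular with pumping length p.
Let q be a prime with q ≥ p+2 (infinitely many primes exist), and take w = 0^q ∈ L with |w| = q ≥ p.
Write w = xyz as guaranteed by the lemma, with |xy| ≤ p and y is nonempty.
Then y = 0^k for some k with 1 ≤ k ≤ p.
Since 1 ≤ k ≤ p, |xz| = q-k. Pump with i = q+1: |xy^{q+1}z| = (q-k)+(q+1)k = q+qk = q(1+k), which is composite (both factors ≥ 2). So xy^{q+1}z = 0^{q(1+k)} ∉ L.
This is a contradiction; hence L is not regular.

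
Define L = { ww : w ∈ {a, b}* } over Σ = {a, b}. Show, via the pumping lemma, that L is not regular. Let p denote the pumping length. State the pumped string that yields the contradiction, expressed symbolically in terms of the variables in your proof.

a^{p+k} b^p a^p b^p

Assume L is regular. Let p be the pumping length given by the pumping lemma.
Take w = a^p b^p a^p b^p = uu where u = a^pb^p; then w ∈ L and |w| = 4p ≥ p.
Write w = xyz as guaranteed by the lemma, with |xy| ≤ p and |y| > 0.
Since the first p symbols of w are all a's and |xy| ≤ p, y lies entirely in the leading a-block: y = a^k for some k with 1 ≤ k ≤ p.
Pump with i = 2: xy^2z = a^{p+k} b^p a^p b^p, of length 4p+k. Suppose this equals vv. The string starts with a and ends with b, so v does too; thus the boundary between the two copies of v is a b→a transition. There is exactly one such transition, at position 2p+k, so |v| = 2p+k and |vv| = 4p+2k ≠ 4p+k since k ≥ 1. So xy^2z ∉ L.
This is a contradiction; hence L is not regular.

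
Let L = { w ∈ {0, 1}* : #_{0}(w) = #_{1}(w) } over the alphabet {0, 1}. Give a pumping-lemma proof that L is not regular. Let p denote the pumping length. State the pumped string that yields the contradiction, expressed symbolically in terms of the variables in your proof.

0^{p+k} 1^p

Suppose for contradiction that L is regular, and let p be the pumping length.
Choose w = 0^p 1^p ∈ L with |w| = 2p ≥ p.
The pumping lemma gives a decomposition w = xyz where |xy| ≤ p and |y| ≥ 1.
The first p characters of w are 0's, so xy (and hence y) consists only of 0's. Write y = 0^k, 1 ≤ k ≤ p.
Pump with i = 2: xy^2z = 0^{p+k} 1^p has p+k occurrences of 0 but only p of 1. Since k ≥ 1 the counts differ, so xy^2z ∉ L.
Contradiction. Therefore L is not regular.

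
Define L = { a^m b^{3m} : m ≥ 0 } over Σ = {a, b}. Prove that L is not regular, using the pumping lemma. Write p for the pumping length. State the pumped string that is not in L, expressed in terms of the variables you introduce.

Assume L is regular; let p be its pumping constant.
Choose w = a^p b^{3p}, which is in L with |w| = 4p ≥ p.
The pumping lemma gives a decomposition w = xyz where |xy| ≤ p and |y| ≥ 1.
Because |xy| ≤ p and w begins with p copies of a, we have y = a^k with 1 ≤ k ≤ p.
Pump with i = 2: xy^2z = a^{p+k} b^{3p}. For this to lie in L we would need 3p = 3(p+k), which forces k = 0. But k ≥ 1, so xy^2z ∉ L.
This is a contradiction; hence L is not regular.

a^{p+k} b^{3p}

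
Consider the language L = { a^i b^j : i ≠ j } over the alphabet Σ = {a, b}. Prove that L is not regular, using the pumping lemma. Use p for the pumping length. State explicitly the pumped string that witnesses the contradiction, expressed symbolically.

Suppose for contradiction that L is regular, and let p be the pumping length.
Choose w = a^p b^{p+p!}. Since p ≠ p+p!, w ∈ L; and |w| ≥ p.
The pumping lemma gives a decomposition w = xyz where |xy| ≤ p and |y| > 0.
Since the first p symbols of w are all a's and |xy| ≤ p, y lies entirely in the leading a-block: y = a^k for some k with 1 ≤ k ≤ p.
Since 1 ≤ k ≤ p, k divides p!; set t = 1 + p!/k. Then xy^t z has p + (p!/k)·k = p + p! copies of a. Now the a-count equals the b-count, so i ≠ j fails. So xy^t z = a^{p+p!} b^{p+p!} ∉ L.
Contradiction. Therefore L is not regular.

a^{p+p!} b^{p+p!}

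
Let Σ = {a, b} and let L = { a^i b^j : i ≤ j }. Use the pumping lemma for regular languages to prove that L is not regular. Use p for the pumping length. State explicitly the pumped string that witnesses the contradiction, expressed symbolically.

Assume L is regular; let p be its pumping constant.
Choose w = a^p b^p ∈ L, with |w| = 2p ≥ p.
The pumping lemma gives a decomposition w = xyz where |xy| ≤ p and |y| ≥ 1.
Because |xy| ≤ p and w begins with p copies of a, we have y = a^k with 1 ≤ k ≤ p.
Consider xy^2z = a^{p+k} b^p. Since k ≥ 1, the a-count p+k exceeds the b-count p, so i ≤ j fails; thus xy^2z ∉ L.
This is a contradiction; hence L is not regular.

a^{p+k} b^p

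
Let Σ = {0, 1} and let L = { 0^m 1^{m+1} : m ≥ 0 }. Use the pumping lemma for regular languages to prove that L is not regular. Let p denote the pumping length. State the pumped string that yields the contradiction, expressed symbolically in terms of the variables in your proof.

Assume L is regular. Let p be the pumping length given by the pumping lemma.
Choose w = 0^p 1^{p+1}, which is in L with |w| = 2p+1 ≥ p.
Write w = xyz as guaranteed by the lemma, with |xy| ≤ p and y is nonempty.
Because |xy| ≤ p and w begins with p copies of 0, we have y = 0^k with 1 ≤ k ≤ p.
Pump with i = 2: xy^2z = 0^{p+k} 1^{p+1}. For this to lie in L we would need p+1 = (p+k)+1, which forces k = 0. But k ≥ 1, so xy^2z ∉ L.
This contradicts the pumping lemma, so L is not regular.

0^{p+k} 1^{p+1}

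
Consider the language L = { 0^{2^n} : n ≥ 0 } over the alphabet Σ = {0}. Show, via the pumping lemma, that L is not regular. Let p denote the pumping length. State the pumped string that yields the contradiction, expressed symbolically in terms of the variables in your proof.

Toward a contradiction, assume L is regular with pumping length p.
Take w = 0^{2^p} ∈ L with |w| = 2^p ≥ p.
Write w = xyz as guaranteed by the lemma, with |xy| ≤ p and |y| > 0.
Then y = 0^k for some k with 1 ≤ k ≤ p.
Pump with i = 2: xy^2z = 0^{2^p+k}. Since 1 ≤ k ≤ p < 2^p, we have 2^p < 2^p+k < 2^{p+1}, so 2^p+k is not a power of 2. So xy^2z ∉ L.
Contradiction. Therefore L is not regular.

0^{2^p+k}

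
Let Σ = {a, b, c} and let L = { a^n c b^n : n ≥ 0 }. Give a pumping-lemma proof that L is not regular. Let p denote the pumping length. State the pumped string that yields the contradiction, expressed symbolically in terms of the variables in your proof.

Suppose for contradiction that L is regular, and let p be the pumping length.
Take w = a^p c b^p ∈ L with |w| = 2p+1 ≥ p.
The pumping lemma gives a decomposition w = xyz where |xy| ≤ p and |y| ≥ 1.
Because |xy| ≤ p and w begins with p copies of a, we have y = a^k with 1 ≤ k ≤ p.
Pump with i = 2: xy^2z = a^{p+k} c b^p, which would require p+k = p. But k ≥ 1, so xy^2z ∉ L.
This contradicts the pumping lemma, so L is not regular.

a^{p+k} c b^p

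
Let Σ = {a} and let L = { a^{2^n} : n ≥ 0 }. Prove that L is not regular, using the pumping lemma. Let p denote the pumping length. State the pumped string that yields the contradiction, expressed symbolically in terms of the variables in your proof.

Suppose for contradiction that L is regular, and let p be the pumping length.
Take w = a^{2^p} ∈ L with |w| = 2^p ≥ p.
Write w = xyz as guaranteed by the lemma, with |xy| ≤ p and |y| ≥ 1.
Then y = a^k for some k with 1 ≤ k ≤ p.
Pump with i = 2: xy^2z = a^{2^p+k}. Since 1 ≤ k ≤ p < 2^p, we have 2^p < 2^p+k < 2^{p+1}, so 2^p+k is not a power of 2. So xy^2z ∉ L.
This contradicts the pumping lemma, so L is not regular.

a^{2^p+k}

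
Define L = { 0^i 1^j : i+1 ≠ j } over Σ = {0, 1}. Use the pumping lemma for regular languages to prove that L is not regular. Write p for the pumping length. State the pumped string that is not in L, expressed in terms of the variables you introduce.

Toward a contradiction, assume L is regular with pumping length p.
Choose w = 0^p 1^{p+p!+1}. Since p ≠ (p+p!+1)-1 = p+p!, w ∈ L; and |w| ≥ p.
By the pumping lemma, w = xyz with |xy| ≤ p and |y| ≥ 1.
The first p characters of w are 0's, so xy (and hence y) consists only of 0's. Write y = 0^k, 1 ≤ k ≤ p.
Since 1 ≤ k ≤ p, k divides p!; set t = 1 + p!/k. Then xy^t z has p + (p!/k)·k = p + p! copies of 0. Now the 0-count is p+p! and (1-count)-1 = (p+p!+1)-1 = p+p!, so i+1 ≠ j fails. So xy^t z = 0^{p+p!} 1^{p+p!+1} ∉ L.
This contradicts the pumping lemma, so L is not regular.

0^{p+p!} 1^{p+p!+1}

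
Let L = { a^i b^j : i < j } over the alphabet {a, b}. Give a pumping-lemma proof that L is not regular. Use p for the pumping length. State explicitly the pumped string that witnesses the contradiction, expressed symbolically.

Suppose for contradiction that L is regular, and let p be the pumping length.
Choose w = a^p b^{p+1} ∈ L, with |w| = 2p+1 ≥ p.
By the pumping lemma, w = xyz with |xy| ≤ p and y is nonempty.
Since the first p symbols of w are all a's and |xy| ≤ p, y lies entirely in the leading a-block: y = a^k for some k with 1 ≤ k ≤ p.
Consider xy^2z = a^{p+k} b^{p+1}. Since k ≥ 1, the a-count p+k is at least p+1, so i < j fails; thus xy^2z ∉ L.
This contradicts the pumping lemma, so L is not regular.

a^{p+k} b^{p+1}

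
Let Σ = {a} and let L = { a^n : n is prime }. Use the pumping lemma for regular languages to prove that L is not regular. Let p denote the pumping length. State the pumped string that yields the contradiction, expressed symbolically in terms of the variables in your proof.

a^{q(1+k)}

Suppose for contradiction that L is regular, and let p be the pumping length.
Let q be a prime with q ≥ p+2 (infinitely many primes exist), and take w = a^q ∈ L with |w| = q ≥ p.
The pumping lemma gives a decomposition w = xyz where |xy| ≤ p and y is nonempty.
Then y = a^k for some k with 1 ≤ k ≤ p.
Since 1 ≤ k ≤ p, |xz| = q-k. Pump with i = q+1: |xy^{q+1}z| = (q-k)+(q+1)k = q+qk = q(1+k), which is composite (both factors ≥ 2). So xy^{q+1}z = a^{q(1+k)} ∉ L.
This contradicts the pumping lemma, so L is not regular.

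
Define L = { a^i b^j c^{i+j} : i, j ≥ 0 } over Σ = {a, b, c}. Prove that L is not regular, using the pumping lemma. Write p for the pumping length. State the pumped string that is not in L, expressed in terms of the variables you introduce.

Assume L is regular; let p be its pumping constant.
Take w = a^p b^p c^{2p} ∈ L (with i=j=p, i+j=2p), |w| = 4p ≥ p.
By the pumping lemma, w = xyz with |xy| ≤ p and |y| > 0.
Since the first p symbols of w are all a's and |xy| ≤ p, y lies entirely in the leading a-block: y = a^k for some k with 1 ≤ k ≤ p.
Consider xy^2z = a^{p+k} b^p c^{2p}. Now the a- and b-counts sum to 2p+k, but the c-count is 2p ≠ 2p+k. So xy^2z ∉ L.
Contradiction. Therefore L is not regular.

a^{p+k} b^p c^{2p}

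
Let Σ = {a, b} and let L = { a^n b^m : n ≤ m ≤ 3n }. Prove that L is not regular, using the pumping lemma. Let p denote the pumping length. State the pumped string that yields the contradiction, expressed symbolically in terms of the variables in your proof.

a^{p+k} b^p

Suppose for contradiction that L is regular, and let p be the pumping length.
Take w = a^p b^p ∈ L (since p ≤ p ≤ 3p), with |w| = 2p ≥ p.
By the pumping lemma, w = xyz with |xy| ≤ p and |y| > 0.
The first p characters of w are a's, so xy (and hence y) consists only of a's. Write y = a^k, 1 ≤ k ≤ p.
Pump with i = 2: xy^2z = a^{p+k} b^p. Now n = p+k > p = m, so the condition n ≤ m fails. Thus xy^2z ∉ L.
This is a contradiction; hence L is not regular.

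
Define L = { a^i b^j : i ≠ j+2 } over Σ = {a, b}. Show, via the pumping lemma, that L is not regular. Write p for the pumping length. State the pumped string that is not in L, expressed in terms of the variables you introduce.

a^{p+p!} b^{p+p!-2}

Suppose for contradiction that L is regular, and let p be the pumping length.
Choose w = a^p b^{p+p!-2}. Since p ≠ (p+p!-2)+2 = p+p!, w ∈ L; and |w| ≥ p.
The pumping lemma gives a decomposition w = xyz where |xy| ≤ p and |y| ≥ 1.
Since the first p symbols of w are all a's and |xy| ≤ p, y lies entirely in the leading a-block: y = a^k for some k with 1 ≤ k ≤ p.
Since 1 ≤ k ≤ p, k divides p!; set t = 1 + p!/k. Then xy^t z has p + (p!/k)·k = p + p! copies of a. Now the a-count is p+p! and (b-count)+2 = (p+p!-2)+2 = p+p!, so i ≠ j+2 fails. So xy^t z = a^{p+p!} b^{p+p!-2} ∉ L.
Contradiction. Therefore L is not regular.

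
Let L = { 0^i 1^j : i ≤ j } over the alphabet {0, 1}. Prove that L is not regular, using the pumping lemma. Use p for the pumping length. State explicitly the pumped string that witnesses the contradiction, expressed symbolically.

0^{p+k} 1^p

Assume L is regular. Let p be the pumping length given by the pumping lemma.
Choose w = 0^p 1^p ∈ L, with |w| = 2p ≥ p.
The pumping lemma gives a decomposition w = xyz where |xy| ≤ p and |y| ≥ 1.
The first p characters of w are 0's, so xy (and hence y) consists only of 0's. Write y = 0^k, 1 ≤ k ≤ p.
Consider xy^2z = 0^{p+k} 1^p. Since k ≥ 1, the 0-count p+k exceeds the 1-count p, so i ≤ j fails; thus xy^2z ∉ L.
Contradiction. Therefore L is not regular.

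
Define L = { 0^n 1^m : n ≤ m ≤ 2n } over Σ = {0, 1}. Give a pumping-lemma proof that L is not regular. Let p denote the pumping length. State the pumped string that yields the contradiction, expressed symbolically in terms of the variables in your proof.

Toward a contradiction, assume L is regular with pumping length p.
Take w = 0^p 1^p ∈ L (since p ≤ p ≤ 2p), with |w| = 2p ≥ p.
By the pumping lemma, w = xyz with |xy| ≤ p and y is nonempty.
The first p characters of w are 0's, so xy (and hence y) consists only of 0's. Write y = 0^k, 1 ≤ k ≤ p.
Pump with i = 2: xy^2z = 0^{p+k} 1^p. Now n = p+k > p = m, so the condition n ≤ m fails. Thus xy^2z ∉ L.
This is a contradiction; hence L is not regular.

0^{p+k} 1^p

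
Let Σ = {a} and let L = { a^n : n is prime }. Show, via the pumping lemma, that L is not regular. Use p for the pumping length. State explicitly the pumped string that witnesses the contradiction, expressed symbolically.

Suppose for contradiction that L is regular, and let p be the pumping length.
Let q be a prime with q ≥ p+2 (infinitely many primes exist), and take w = a^q ∈ L with |w| = q ≥ p.
Write w = xyz as guaranteed by the lemma, with |xy| ≤ p and |y| ≥ 1.
Then y = a^k for some k with 1 ≤ k ≤ p.
Since 1 ≤ k ≤ p, |xz| = q-k. Pump with i = q+1: |xy^{q+1}z| = (q-k)+(q+1)k = q+qk = q(1+k), which is composite (both factors ≥ 2). So xy^{q+1}z = a^{q(1+k)} ∉ L.
This is a contradiction; hence L is not regular.

a^{q(1+k)}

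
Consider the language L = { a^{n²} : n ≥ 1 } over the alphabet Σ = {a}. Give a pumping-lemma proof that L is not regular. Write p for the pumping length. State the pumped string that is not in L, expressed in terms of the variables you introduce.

a^{p²+k}

Toward a contradiction, assume L is regular with pumping length p.
Take w = a^{p²} ∈ L with |w| = p² ≥ p.
Write w = xyz as guaranteed by the lemma, with |xy| ≤ p and |y| > 0.
Then y = a^k for some k with 1 ≤ k ≤ p.
Pump with i = 2: xy^2z = a^{p²+k}. Since 1 ≤ k ≤ p, p² < p²+k ≤ p²+p < (p+1)², so p²+k lies strictly between consecutive squares and is not a perfect square. So xy^2z ∉ L.
Contradiction. Therefore L is not regular.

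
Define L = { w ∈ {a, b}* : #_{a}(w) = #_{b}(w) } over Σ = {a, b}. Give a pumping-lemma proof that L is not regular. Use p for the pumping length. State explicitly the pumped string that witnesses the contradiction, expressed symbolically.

Suppose for contradiction that L is regular, and let p be the pumping length.
Choose w = a^p b^p ∈ L with |w| = 2p ≥ p.
Write w = xyz as guaranteed by the lemma, with |xy| ≤ p and |y| > 0.
Because |xy| ≤ p and w begins with p copies of a, we have y = a^k with 1 ≤ k ≤ p.
Pump with i = 2: xy^2z = a^{p+k} b^p has p+k occurrences of a but only p of b. Since k ≥ 1 the counts differ, so xy^2z ∉ L.
Contradiction. Therefore L is not regular.

a^{p+k} b^p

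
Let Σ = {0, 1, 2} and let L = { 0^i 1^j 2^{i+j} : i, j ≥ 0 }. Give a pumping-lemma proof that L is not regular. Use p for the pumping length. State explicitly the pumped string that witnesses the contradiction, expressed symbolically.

0^{p+k} 1^p 2^{2p}

Suppose for contradiction that L is regular, and let p be the pumping length.
Take w = 0^p 1^p 2^{2p} ∈ L (with i=j=p, i+j=2p), |w| = 4p ≥ p.
Write w = xyz as guaranteed by the lemma, with |xy| ≤ p and |y| > 0.
The first p characters of w are 0's, so xy (and hence y) consists only of 0's. Write y = 0^k, 1 ≤ k ≤ p.
Consider xy^2z = 0^{p+k} 1^p 2^{2p}. Now the 0- and 1-counts sum to 2p+k, but the 2-count is 2p ≠ 2p+k. So xy^2z ∉ L.
Contradiction. Therefore L is not regular.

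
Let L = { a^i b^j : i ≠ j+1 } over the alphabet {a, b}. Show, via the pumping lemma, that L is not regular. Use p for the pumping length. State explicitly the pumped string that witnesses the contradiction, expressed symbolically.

a^{p+p!} b^{p+p!-1}

Toward a contradiction, assume L is regular with pumping length p.
Choose w = a^p b^{p+p!-1}. Since p ≠ (p+p!-1)+1 = p+p!, w ∈ L; and |w| ≥ p.
Write w = xyz as guaranteed by the lemma, with |xy| ≤ p and |y| > 0.
Since the first p symbols of w are all a's and |xy| ≤ p, y lies entirely in the leading a-block: y = a^k for some k with 1 ≤ k ≤ p.
Since 1 ≤ k ≤ p, k divides p!; set t = 1 + p!/k. Then xy^t z has p + (p!/k)·k = p + p! copies of a. Now the a-count is p+p! and (b-count)+1 = (p+p!-1)+1 = p+p!, so i ≠ j+1 fails. So xy^t z = a^{p+p!} b^{p+p!-1} ∉ L.
This contradicts the pumping lemma, so L is not regular.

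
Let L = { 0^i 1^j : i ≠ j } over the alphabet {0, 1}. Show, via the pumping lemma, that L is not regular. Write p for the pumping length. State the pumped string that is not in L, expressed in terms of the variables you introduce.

Assume L is regular. Let p be the pumping length given by the pumping lemma.
Choose w = 0^p 1^{p+p!}. Since p ≠ p+p!, w ∈ L; and |w| ≥ p.
By the pumping lemma, w = xyz with |xy| ≤ p and |y| > 0.
Because |xy| ≤ p and w begins with p copies of 0, we have y = 0^k with 1 ≤ k ≤ p.
Since 1 ≤ k ≤ p, k divides p!; set t = 1 + p!/k. Then xy^t z has p + (p!/k)·k = p + p! copies of 0. Now the 0-count equals the 1-count, so i ≠ j fails. So xy^t z = 0^{p+p!} 1^{p+p!} ∉ L.
This is a contradiction; hence L is not regular.

0^{p+p!} 1^{p+p!}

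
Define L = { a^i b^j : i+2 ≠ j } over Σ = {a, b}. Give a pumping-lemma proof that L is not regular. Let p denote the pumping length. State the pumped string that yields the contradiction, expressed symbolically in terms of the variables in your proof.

a^{p+p!} b^{p+p!+2}

Assume L is regular. Let p be the pumping length given by the pumping lemma.
Choose w = a^p b^{p+p!+2}. Since p ≠ (p+p!+2)-2 = p+p!, w ∈ L; and |w| ≥ p.
Write w = xyz as guaranteed by the lemma, with |xy| ≤ p and y is nonempty.
Since the first p symbols of w are all a's and |xy| ≤ p, y lies entirely in the leading a-block: y = a^k for some k with 1 ≤ k ≤ p.
Since 1 ≤ k ≤ p, k divides p!; set t = 1 + p!/k. Then xy^t z has p + (p!/k)·k = p + p! copies of a. Now the a-count is p+p! and (b-count)-2 = (p+p!+2)-2 = p+p!, so i+2 ≠ j fails. So xy^t z = a^{p+p!} b^{p+p!+2} ∉ L.
This contradicts the pumping lemma, so L is not regular.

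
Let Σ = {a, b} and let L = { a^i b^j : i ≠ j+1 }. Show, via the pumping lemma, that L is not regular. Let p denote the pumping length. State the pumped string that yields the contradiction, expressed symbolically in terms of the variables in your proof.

a^{p+p!} b^{p+p!-1}

Assume L is regular; let p be its pumping constant.
Choose w = a^p b^{p+p!-1}. Since p ≠ (p+p!-1)+1 = p+p!, w ∈ L; and |w| ≥ p.
Write w = xyz as guaranteed by the lemma, with |xy| ≤ p and |y| > 0.
Since the first p symbols of w are all a's and |xy| ≤ p, y lies entirely in the leading a-block: y = a^k for some k with 1 ≤ k ≤ p.
Since 1 ≤ k ≤ p, k divides p!; set t = 1 + p!/k. Then xy^t z has p + (p!/k)·k = p + p! copies of a. Now the a-count is p+p! and (b-count)+1 = (p+p!-1)+1 = p+p!, so i ≠ j+1 fails. So xy^t z = a^{p+p!} b^{p+p!-1} ∉ L.
This contradicts the pumping lemma, so L is not regular.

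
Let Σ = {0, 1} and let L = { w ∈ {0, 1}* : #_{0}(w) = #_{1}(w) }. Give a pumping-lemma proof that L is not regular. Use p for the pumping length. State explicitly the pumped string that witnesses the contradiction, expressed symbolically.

0^{p+k} 1^p

Assume L is regular. Let p be the pumping length given by the pumping lemma.
Choose w = 0^p 1^p ∈ L with |w| = 2p ≥ p.
Write w = xyz as guaranteed by the lemma, with |xy| ≤ p and y is nonempty.
Since the first p symbols of w are all 0's and |xy| ≤ p, y lies entirely in the leading 0-block: y = 0^k for some k with 1 ≤ k ≤ p.
Pump with i = 2: xy^2z = 0^{p+k} 1^p has p+k occurrences of 0 but only p of 1. Since k ≥ 1 the counts differ, so xy^2z ∉ L.
This is a contradiction; hence L is not regular.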